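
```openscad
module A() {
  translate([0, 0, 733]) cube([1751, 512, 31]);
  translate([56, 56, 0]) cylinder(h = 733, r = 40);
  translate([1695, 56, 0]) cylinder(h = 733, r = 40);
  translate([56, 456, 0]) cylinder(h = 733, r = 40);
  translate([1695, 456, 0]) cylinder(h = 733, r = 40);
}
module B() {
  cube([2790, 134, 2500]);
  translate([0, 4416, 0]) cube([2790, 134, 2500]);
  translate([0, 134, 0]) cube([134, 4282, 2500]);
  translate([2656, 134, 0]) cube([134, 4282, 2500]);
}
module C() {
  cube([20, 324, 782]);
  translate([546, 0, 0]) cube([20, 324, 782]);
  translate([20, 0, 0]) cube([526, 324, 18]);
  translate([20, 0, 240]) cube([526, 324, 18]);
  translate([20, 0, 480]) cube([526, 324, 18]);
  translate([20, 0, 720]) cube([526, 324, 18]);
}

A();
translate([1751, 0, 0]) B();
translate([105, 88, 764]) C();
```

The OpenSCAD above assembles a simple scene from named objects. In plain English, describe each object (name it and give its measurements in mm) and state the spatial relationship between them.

A is a table: top 1751 mm (x) × 512 mm (y), 31 mm thick, upper face at z = 764 mm, on four round legs of 80 mm diameter, each leg's bounding box inset 16 mm from the nearest pair of top edges, running from z = 0 to the bottom of the top.

B is the wall frame of a small rectangular building: four walls, each 2500 mm tall and 134 mm thick, enclosing a footprint 2790 mm (x) by 4550 mm (y) outside-to-outside, with no floor or roof. The front and back walls (the −y and +y sides) span the full width; the two side walls fit between them.

C is an open bookshelf. Two side panels, each 20 mm thick, 324 mm deep and 782 mm tall, stand 566 mm apart (outside-to-outside). Between them sit 4 shelves, each 18 mm thick and 324 mm deep, spanning the full gap between the sides. The bottom shelf rests on the floor (its underside at z = 0) and the clear gap between one shelf's top and the next shelf's underside is 222 mm.

The house frame is against the table's +x side, with their −y faces flush. The bookshelf is on top of the table.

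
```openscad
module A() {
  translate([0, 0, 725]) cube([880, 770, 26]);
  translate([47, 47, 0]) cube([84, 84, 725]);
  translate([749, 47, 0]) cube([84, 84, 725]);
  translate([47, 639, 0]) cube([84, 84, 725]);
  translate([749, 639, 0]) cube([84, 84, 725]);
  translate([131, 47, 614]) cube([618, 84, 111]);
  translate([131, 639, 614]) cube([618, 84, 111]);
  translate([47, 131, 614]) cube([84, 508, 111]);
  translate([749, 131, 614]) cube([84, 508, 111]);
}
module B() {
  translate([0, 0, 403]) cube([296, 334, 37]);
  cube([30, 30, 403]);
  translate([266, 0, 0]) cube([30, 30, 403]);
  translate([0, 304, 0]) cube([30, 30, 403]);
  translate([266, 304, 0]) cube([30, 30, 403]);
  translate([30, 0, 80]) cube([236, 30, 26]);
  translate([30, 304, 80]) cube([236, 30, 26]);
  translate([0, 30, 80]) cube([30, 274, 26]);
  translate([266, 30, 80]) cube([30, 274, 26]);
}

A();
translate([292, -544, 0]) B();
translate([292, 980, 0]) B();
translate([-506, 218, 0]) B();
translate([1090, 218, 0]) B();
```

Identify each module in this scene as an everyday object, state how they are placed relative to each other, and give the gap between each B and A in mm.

Each stool's nearest face is 210 mm from the table's bounding box.

A is a table. B is a stool. Four stools sit around the table at the −y, +y, −x, +x sides. The gap between each stool and the table is 210 mm.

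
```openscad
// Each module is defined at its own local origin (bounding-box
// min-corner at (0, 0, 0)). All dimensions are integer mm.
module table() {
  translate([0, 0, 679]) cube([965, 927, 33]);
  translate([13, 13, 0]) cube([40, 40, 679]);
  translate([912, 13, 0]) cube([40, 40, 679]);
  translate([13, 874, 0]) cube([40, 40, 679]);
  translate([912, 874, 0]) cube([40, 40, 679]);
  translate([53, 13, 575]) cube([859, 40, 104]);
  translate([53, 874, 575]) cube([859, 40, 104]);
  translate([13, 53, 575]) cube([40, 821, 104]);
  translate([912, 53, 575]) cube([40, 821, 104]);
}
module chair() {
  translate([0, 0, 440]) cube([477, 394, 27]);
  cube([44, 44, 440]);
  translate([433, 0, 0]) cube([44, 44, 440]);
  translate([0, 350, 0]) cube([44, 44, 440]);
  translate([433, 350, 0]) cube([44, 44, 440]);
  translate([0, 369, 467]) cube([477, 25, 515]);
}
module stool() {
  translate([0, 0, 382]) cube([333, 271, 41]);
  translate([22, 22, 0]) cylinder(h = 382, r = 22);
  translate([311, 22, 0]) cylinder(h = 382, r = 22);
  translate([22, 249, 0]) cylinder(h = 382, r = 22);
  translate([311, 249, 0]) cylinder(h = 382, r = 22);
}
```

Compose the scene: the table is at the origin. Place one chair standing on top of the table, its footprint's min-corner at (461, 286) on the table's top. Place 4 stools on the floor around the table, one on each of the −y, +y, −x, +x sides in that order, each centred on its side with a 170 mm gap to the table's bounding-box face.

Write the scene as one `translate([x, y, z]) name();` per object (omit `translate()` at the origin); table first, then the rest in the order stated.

table();
translate([461, 286, 712]) chair();
translate([316, -441, 0]) stool();
translate([316, 1097, 0]) stool();
translate([-503, 328, 0]) stool();
translate([1135, 328, 0]) stool();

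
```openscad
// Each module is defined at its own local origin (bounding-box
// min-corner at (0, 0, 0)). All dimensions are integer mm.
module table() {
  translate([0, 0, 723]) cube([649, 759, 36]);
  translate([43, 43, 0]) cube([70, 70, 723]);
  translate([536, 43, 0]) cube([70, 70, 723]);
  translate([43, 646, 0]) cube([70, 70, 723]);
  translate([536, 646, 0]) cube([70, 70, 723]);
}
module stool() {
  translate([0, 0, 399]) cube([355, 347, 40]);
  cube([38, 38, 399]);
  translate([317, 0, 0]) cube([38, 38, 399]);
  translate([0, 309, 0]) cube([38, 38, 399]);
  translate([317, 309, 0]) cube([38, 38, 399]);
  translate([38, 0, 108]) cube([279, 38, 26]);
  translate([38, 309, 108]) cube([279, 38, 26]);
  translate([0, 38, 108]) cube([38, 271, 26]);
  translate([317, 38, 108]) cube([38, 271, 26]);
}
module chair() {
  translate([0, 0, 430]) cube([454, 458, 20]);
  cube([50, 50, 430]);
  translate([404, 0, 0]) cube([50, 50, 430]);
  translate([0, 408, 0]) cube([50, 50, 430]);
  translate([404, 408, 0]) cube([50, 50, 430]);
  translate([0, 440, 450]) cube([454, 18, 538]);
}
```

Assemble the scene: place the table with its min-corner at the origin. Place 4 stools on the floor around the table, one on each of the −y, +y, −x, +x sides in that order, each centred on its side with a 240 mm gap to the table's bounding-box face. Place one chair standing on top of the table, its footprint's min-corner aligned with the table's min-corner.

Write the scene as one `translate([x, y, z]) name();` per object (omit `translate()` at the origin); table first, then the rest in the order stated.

table();
translate([147, -587, 0]) stool();
translate([147, 999, 0]) stool();
translate([-595, 206, 0]) stool();
translate([889, 206, 0]) stool();
translate([0, 0, 759]) chair();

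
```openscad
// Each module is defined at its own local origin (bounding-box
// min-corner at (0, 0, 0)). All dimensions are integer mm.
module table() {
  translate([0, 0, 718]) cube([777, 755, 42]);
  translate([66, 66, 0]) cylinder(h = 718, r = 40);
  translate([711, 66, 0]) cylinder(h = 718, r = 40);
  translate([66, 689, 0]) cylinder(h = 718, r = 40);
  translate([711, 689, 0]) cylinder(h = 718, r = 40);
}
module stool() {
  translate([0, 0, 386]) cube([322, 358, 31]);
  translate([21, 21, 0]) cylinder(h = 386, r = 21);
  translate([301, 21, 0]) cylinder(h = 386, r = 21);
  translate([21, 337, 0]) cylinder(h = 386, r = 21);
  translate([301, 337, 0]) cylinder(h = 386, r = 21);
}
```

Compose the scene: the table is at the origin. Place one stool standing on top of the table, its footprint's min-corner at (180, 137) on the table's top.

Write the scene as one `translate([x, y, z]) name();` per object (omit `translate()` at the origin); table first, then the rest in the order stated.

table();
translate([180, 137, 760]) stool();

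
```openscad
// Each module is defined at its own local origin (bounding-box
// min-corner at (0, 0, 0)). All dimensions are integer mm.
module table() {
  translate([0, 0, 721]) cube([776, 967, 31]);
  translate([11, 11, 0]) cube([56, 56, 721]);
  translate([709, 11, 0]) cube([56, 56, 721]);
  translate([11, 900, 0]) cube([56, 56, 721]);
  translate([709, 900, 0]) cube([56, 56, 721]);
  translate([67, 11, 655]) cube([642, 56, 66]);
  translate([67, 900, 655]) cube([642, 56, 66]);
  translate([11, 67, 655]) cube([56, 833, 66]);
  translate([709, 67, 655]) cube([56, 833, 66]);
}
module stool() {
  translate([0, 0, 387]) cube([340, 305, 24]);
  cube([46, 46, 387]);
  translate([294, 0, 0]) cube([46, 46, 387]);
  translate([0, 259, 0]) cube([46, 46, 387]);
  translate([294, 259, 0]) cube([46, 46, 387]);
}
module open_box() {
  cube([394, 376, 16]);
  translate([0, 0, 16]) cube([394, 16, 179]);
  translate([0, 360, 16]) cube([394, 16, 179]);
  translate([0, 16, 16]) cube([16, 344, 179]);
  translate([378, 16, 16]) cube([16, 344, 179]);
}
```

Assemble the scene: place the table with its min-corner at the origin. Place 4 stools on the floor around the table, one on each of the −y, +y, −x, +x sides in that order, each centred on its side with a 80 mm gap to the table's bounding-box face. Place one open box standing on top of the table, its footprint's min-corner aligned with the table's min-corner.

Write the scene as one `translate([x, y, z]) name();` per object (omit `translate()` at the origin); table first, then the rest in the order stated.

table();
translate([218, -385, 0]) stool();
translate([218, 1047, 0]) stool();
translate([-420, 331, 0]) stool();
translate([856, 331, 0]) stool();
translate([0, 0, 752]) open_box();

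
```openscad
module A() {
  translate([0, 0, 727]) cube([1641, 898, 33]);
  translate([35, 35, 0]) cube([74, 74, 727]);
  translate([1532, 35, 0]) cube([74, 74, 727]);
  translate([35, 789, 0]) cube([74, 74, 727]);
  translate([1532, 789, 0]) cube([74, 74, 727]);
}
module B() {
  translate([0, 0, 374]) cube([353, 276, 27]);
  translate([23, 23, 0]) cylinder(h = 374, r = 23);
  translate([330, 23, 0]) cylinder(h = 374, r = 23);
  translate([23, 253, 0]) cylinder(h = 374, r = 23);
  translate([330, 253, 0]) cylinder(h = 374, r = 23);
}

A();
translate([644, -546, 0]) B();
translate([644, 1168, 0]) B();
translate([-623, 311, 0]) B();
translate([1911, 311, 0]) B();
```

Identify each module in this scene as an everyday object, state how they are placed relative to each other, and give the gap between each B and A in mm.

A is a table. B is a stool. Four stools sit around the table at the −y, +y, −x, +x sides. The gap between each stool and the table is 270 mm.

Each stool's nearest face is 270 mm from the table's bounding box.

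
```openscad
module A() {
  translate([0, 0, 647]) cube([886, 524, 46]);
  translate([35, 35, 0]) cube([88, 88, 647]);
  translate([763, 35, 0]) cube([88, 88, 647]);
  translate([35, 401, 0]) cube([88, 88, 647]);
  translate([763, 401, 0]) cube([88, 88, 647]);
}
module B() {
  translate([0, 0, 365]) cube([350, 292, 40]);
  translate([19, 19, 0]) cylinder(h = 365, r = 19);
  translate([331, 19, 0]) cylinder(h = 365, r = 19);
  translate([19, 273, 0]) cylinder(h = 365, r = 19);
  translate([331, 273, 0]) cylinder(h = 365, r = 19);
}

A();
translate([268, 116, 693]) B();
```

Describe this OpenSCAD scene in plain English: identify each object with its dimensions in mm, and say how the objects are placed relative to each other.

A is a rectangular dining table. The top is 886×524×46 mm with its upper surface at z = 693 mm. It stands on four 88×88 mm square legs, each inset 35 mm from the nearest pair of top edges, running from the floor to the underside of the top.

B is a four-legged stool. The seat is a 350×292×40 mm slab whose top surface is at z = 405 mm; four round legs, each 38 mm in diameter, run from the floor (z = 0) to the underside of the seat, each leg's axis is inset half a diameter from the nearest pair of seat edges (so the leg's bounding box is flush with the corner).

The stool is on top of the table, centred.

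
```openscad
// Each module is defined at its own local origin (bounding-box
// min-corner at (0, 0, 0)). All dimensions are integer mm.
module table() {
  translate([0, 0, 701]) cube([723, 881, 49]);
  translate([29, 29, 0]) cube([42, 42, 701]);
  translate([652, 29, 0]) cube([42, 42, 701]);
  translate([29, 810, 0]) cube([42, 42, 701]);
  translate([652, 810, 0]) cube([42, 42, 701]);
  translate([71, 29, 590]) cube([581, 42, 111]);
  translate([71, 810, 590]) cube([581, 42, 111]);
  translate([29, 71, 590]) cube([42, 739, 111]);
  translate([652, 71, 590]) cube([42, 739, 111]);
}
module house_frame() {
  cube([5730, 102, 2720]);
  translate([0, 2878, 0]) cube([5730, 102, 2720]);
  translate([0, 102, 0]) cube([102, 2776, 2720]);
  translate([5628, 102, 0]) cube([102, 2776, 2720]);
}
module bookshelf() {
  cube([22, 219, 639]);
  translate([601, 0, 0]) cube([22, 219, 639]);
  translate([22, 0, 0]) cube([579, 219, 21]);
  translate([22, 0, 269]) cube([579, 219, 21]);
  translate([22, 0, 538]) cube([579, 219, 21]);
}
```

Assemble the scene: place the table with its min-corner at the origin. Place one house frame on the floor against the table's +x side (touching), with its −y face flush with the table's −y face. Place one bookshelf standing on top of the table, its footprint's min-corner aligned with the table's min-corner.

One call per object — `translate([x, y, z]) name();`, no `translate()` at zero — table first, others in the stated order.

table();
translate([723, 0, 0]) house_frame();
translate([0, 0, 750]) bookshelf();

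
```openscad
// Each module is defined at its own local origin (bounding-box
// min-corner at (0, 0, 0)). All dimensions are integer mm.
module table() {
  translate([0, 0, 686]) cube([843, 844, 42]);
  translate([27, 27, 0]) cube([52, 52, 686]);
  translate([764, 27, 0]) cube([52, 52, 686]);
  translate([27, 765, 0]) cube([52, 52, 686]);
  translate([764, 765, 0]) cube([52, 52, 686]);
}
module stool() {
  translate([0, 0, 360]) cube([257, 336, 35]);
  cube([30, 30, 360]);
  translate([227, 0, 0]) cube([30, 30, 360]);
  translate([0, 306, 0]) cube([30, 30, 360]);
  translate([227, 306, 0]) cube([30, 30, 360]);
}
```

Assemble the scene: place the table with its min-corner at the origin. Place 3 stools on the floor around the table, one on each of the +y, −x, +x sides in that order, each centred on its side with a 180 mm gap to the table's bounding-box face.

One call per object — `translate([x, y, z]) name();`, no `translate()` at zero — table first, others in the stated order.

table();
translate([293, 1024, 0]) stool();
translate([-437, 254, 0]) stool();
translate([1023, 254, 0]) stool();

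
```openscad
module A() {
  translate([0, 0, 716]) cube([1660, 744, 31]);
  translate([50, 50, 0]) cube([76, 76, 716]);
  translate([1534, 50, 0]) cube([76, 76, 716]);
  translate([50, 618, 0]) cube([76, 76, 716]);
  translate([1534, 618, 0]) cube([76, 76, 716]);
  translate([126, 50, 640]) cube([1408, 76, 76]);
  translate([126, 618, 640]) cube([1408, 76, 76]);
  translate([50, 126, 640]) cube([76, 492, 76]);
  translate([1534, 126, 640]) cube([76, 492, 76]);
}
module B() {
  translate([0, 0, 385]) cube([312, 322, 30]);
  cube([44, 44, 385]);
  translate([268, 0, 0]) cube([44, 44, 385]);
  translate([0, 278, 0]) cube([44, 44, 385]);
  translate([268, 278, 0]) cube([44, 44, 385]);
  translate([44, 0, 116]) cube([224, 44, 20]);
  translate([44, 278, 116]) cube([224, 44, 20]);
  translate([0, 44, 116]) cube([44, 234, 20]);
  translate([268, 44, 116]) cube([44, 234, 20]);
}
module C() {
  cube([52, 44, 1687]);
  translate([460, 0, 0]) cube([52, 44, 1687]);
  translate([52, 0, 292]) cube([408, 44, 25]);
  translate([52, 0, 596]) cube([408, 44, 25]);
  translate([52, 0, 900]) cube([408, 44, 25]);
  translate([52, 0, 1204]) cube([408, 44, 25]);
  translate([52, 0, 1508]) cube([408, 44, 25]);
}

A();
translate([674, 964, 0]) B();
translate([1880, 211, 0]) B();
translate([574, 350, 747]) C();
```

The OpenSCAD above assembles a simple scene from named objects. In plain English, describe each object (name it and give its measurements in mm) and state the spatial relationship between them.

A is a rectangular dining table. The top is 1660×744×31 mm with its upper surface at z = 747 mm. It stands on four 76×76 mm square legs, each inset 50 mm from the nearest pair of top edges, running from the floor to the underside of the top. Four apron rails, 76 mm thick and 76 mm tall, run between adjacent legs with their top edges flush with the underside of the top and their outer faces flush with the legs' outer faces.

B is a four-legged stool. The seat is 312×322 mm, 30 mm thick, top at z = 415 mm. It stands on four square legs, each 44×44 mm in cross-section, from z = 0 to the seat underside, each flush with a corner of the seat. Four stretchers, 44 mm wide and 20 mm tall, connect adjacent legs with their undersides at z = 116 mm, each running between the inner faces of the legs it joins and aligned with the legs' outer faces on the other axis.

C is a straight ladder. Two 52×44 mm vertical rails, 1687 mm tall, stand 512 mm apart (outside-to-outside) with their front faces coplanar on the −y side. 5 rungs, each 44 mm deep and 25 mm tall, span between the inner faces of the rails, front faces flush with the rails. The lowest rung's underside is at z = 292 mm and rungs are spaced 304 mm apart (underside to underside).

Two stools sit around the table at the +y, +x sides. The ladder is on top of the table, centred.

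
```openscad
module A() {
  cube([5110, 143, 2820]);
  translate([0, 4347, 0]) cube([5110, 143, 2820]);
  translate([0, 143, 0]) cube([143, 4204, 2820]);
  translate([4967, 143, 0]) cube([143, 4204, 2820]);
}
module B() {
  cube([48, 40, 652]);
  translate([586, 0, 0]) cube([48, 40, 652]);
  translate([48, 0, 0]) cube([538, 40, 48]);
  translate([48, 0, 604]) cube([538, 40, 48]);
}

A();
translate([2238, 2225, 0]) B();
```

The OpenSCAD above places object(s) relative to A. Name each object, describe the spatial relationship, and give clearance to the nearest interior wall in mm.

Clearances: x = 2095, y = 2082; minimum 2082 mm.

A is a house frame. B is a picture frame. The picture frame sits inside the house frame, centred. The clearance to the nearest interior wall is 2082 mm.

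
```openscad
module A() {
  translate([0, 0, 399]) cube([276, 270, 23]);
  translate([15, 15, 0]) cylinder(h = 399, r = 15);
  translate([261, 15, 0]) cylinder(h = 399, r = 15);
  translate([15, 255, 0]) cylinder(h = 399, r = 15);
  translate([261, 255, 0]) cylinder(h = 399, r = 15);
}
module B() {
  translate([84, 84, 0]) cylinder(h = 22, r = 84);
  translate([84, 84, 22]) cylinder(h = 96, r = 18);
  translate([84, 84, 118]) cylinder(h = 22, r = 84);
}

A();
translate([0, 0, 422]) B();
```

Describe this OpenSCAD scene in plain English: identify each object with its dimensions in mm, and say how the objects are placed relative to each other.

A is a simple wooden stool: a rectangular seat 276 mm (x) by 270 mm (y), 23 mm thick, top face at z = 422 mm, on four round legs, each 30 mm in diameter. The legs rest on z = 0, each leg's axis is inset half a diameter from the nearest pair of seat edges (so the leg's bounding box is flush with the corner).

B is a spool: two coaxial disc flanges of radius 84 mm and thickness 22 mm, joined by a core cylinder of radius 18 mm and height 96 mm. The lower flange rests on z = 0 and the three cylinders share a vertical axis.

The spool is on top of the stool.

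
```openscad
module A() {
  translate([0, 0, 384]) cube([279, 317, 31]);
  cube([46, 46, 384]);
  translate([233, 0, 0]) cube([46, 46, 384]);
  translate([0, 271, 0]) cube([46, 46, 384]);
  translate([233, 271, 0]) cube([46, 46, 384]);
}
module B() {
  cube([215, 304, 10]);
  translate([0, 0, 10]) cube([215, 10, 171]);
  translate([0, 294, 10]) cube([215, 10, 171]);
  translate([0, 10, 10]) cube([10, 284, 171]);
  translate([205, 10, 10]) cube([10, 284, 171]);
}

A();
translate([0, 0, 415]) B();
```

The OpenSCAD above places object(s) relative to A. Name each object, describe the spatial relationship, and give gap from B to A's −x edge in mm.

A is a stool. B is an open box. The open box is on top of the stool. The gap from the open box to the stool's −x edge is 0 mm.

The open box's min-x is at 0; the stool's min-x is 0; gap = 0 mm.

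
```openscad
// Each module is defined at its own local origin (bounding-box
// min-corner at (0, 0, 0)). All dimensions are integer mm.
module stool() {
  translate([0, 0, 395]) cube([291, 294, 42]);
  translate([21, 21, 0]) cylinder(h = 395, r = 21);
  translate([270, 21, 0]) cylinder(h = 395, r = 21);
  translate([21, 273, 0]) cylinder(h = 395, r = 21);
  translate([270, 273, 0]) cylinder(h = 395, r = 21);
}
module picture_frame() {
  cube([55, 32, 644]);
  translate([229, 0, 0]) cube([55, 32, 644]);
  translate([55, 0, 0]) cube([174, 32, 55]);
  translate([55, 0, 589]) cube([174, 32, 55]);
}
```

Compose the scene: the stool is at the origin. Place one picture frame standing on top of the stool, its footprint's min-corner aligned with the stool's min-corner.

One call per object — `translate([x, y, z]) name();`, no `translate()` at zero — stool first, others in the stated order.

stool();
translate([0, 0, 437]) picture_frame();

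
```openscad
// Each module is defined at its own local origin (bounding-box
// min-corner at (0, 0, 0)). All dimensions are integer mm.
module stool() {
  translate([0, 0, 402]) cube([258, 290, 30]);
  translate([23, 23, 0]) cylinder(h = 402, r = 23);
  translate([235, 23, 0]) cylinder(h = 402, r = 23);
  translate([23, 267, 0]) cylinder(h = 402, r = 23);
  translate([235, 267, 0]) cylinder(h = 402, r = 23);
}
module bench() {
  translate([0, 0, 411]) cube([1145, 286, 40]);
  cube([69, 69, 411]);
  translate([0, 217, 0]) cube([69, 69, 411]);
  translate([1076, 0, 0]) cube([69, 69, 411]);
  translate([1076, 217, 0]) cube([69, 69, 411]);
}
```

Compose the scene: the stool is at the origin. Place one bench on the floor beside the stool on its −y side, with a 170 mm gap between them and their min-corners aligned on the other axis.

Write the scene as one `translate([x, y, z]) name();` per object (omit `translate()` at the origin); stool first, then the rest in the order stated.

stool();
translate([0, -456, 0]) bench();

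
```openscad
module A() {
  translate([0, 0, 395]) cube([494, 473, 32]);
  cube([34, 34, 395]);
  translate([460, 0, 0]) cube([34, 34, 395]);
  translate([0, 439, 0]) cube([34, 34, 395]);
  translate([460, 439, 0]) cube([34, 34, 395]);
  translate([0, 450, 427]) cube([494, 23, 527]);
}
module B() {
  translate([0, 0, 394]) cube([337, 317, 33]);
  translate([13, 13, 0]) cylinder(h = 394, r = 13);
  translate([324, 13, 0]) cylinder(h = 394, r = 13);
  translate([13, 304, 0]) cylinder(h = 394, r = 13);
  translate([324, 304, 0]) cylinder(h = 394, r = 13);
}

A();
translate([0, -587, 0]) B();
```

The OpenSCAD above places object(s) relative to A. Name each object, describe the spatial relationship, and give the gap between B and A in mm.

The stool's nearest face is 270 mm from the chair's −y face.

A is a chair. B is a stool. The stool is on the floor beside the chair on its −y side. The gap between the stool and the chair is 270 mm.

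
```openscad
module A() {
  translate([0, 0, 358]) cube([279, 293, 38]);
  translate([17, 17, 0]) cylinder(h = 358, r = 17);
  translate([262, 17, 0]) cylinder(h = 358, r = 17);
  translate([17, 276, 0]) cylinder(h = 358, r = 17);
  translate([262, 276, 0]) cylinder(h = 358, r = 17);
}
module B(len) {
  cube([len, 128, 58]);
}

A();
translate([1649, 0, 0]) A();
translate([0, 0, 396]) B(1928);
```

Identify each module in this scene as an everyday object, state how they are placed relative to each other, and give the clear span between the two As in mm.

A is a stool. B is a beam. A beam spans the tops of two stools. The clear span between the two stools is 1370 mm.

Second stool starts at x = 1649; first ends at x = 279; clear span = 1649 − 279 = 1370 mm.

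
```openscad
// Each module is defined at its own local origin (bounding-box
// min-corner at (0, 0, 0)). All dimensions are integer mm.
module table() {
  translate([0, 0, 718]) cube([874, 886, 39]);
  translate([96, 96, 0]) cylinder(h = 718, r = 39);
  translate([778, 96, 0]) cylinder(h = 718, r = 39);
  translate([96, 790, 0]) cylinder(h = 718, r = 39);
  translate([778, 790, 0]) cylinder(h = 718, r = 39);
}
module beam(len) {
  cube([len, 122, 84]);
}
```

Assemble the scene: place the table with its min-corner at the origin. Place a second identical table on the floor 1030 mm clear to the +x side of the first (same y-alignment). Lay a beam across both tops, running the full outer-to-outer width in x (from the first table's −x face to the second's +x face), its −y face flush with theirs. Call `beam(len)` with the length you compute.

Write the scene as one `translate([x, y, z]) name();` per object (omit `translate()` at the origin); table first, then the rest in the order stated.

table();
translate([1904, 0, 0]) table();
translate([0, 0, 757]) beam(2778);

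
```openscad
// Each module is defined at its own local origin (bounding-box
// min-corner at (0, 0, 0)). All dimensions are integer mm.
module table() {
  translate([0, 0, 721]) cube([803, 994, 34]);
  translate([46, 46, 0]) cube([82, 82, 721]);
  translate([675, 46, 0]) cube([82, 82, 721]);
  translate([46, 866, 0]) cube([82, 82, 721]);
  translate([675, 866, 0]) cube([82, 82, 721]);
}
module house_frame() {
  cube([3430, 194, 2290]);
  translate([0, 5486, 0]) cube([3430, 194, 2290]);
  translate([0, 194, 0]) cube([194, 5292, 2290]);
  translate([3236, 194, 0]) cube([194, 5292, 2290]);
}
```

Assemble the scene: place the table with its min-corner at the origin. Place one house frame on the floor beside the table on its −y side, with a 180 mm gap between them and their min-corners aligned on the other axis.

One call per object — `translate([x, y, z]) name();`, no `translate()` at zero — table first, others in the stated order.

table();
translate([0, -5860, 0]) house_frame();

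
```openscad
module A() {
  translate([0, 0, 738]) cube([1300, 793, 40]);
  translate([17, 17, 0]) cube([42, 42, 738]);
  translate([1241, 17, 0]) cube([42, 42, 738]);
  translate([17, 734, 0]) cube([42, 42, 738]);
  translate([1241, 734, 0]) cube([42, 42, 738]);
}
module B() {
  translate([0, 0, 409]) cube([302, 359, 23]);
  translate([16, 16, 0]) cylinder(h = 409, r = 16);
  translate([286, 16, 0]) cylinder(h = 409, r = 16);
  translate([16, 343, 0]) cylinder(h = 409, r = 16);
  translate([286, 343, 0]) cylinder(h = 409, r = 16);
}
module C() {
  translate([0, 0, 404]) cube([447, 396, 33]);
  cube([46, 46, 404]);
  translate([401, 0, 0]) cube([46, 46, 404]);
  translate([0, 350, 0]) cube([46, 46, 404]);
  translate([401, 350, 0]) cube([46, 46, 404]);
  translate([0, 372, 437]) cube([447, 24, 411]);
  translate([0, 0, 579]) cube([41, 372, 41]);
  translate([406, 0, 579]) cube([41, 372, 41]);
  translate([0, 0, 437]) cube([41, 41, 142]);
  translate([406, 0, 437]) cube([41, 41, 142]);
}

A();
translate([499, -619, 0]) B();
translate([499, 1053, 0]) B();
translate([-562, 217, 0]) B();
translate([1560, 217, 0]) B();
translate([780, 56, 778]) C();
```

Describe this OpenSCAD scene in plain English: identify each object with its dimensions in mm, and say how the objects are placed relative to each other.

A is a rectangular dining table. The top is 1300×793×40 mm with its upper surface at z = 778 mm. It stands on four 42×42 mm square legs, each inset 17 mm from the nearest pair of top edges, running from the floor to the underside of the top.

B is a four-legged stool. The seat is 302×359 mm, 23 mm thick, top at z = 432 mm. It stands on four round legs, each 32 mm in diameter, from z = 0 to the seat underside, each leg's axis is inset half a diameter from the nearest pair of seat edges (so the leg's bounding box is flush with the corner).

C is a chair: 447×396 mm seat, 33 mm thick, top at z = 437 mm, on four 46 mm square corner legs flush with the seat edges. A 24 mm thick backrest slab spans the full seat width, extending 411 mm above the seat top, its back face flush with the seat's +y edge. Two armrests of 41×41 mm section run along each side from the seat's front edge to the front of the backrest, top faces 183 mm above the seat top and outer faces flush with the seat's x-edges; a 41×41 mm post under the front of each armrest stands on the seat at the front corner.

Four stools sit around the table at the −y, +y, −x, +x sides. The chair is on top of the table.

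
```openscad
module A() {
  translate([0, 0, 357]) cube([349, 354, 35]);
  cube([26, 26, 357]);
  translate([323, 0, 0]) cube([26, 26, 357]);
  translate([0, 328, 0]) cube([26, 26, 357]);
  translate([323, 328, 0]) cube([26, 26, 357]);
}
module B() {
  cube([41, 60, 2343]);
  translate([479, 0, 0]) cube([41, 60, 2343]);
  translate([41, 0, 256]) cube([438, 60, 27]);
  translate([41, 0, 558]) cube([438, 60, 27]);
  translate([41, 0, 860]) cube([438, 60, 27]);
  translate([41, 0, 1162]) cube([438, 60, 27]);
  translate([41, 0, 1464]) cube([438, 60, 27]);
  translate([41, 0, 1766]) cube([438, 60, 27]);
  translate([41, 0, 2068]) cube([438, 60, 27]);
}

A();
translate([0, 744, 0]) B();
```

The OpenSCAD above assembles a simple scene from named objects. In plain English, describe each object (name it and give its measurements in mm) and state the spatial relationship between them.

A is a four-legged stool. The seat is 349×354 mm, 35 mm thick, top at z = 392 mm. It stands on four square legs, each 26×26 mm in cross-section, from z = 0 to the seat underside, each flush with a corner of the seat.

B is a wooden ladder with two side rails of 41×60 mm section and 2343 mm height, set 520 mm apart overall. Between them run 7 rectangular rungs (60 mm deep, 27 mm thick), front faces flush with the rails' −y face. The bottom of the first rung is 256 mm above the floor and each subsequent rung is 302 mm higher than the one below.

The ladder is on the floor beside the stool on its +y side.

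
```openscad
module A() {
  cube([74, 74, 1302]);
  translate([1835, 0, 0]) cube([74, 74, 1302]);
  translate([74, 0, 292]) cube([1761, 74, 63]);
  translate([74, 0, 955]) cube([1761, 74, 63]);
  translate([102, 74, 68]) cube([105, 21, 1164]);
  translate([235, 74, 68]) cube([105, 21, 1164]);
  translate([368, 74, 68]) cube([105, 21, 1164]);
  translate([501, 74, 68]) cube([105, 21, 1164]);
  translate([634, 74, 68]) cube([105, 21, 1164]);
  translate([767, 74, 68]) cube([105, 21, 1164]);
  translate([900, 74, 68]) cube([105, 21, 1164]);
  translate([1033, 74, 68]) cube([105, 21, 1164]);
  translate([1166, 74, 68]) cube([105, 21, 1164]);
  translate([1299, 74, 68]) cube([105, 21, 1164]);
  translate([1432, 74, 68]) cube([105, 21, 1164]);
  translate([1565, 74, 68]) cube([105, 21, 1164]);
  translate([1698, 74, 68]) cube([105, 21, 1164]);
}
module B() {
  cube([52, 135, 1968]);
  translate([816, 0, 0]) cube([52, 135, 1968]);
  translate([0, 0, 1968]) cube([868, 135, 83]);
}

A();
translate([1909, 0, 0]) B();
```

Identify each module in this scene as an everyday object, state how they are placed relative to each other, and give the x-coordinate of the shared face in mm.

The fence section's +x face and the door frame's −x face are both at x = 1909 mm.

A is a fence section. B is a door frame. The door frame is against the fence section's +x side, with their −y faces flush. The x-coordinate of the shared face is 1909 mm.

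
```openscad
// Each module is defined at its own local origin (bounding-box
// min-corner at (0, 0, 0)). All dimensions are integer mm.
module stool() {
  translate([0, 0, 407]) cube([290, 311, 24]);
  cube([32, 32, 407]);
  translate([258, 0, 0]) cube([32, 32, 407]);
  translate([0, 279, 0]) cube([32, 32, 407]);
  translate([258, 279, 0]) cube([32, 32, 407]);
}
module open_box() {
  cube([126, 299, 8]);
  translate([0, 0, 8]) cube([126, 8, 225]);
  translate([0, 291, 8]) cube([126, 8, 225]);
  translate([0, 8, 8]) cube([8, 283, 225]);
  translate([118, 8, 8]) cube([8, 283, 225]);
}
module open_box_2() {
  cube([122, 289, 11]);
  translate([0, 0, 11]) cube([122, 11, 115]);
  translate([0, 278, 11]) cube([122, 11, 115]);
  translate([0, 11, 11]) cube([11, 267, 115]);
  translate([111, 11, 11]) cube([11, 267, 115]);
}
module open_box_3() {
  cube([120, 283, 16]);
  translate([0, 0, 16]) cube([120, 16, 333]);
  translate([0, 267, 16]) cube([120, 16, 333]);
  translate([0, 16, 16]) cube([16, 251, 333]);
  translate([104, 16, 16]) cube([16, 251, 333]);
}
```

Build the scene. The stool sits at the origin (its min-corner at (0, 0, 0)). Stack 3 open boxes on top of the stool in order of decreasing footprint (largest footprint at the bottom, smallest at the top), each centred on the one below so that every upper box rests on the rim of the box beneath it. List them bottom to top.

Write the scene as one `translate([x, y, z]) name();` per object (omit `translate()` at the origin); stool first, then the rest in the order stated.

stool();
translate([82, 6, 431]) open_box();
translate([84, 11, 664]) open_box_2();
translate([85, 14, 790]) open_box_3();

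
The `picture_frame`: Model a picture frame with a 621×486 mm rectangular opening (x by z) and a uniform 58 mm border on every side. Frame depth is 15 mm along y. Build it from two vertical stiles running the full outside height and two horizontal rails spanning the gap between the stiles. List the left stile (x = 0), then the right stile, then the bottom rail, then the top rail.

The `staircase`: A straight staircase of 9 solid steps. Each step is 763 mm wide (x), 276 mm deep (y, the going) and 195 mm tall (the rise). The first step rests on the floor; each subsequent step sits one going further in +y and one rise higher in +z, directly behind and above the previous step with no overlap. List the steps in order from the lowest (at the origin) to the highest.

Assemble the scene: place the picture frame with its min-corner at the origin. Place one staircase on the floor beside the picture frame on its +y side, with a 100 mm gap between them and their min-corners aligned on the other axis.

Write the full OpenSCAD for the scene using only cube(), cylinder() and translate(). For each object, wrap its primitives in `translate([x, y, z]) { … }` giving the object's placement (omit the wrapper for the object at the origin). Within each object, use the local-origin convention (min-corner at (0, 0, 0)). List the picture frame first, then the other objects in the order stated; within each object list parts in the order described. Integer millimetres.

cube([58, 15, 602]);
translate([679, 0, 0]) cube([58, 15, 602]);
translate([58, 0, 0]) cube([621, 15, 58]);
translate([58, 0, 544]) cube([621, 15, 58]);
translate([0, 115, 0]) {
  cube([763, 276, 195]);
  translate([0, 276, 195]) cube([763, 276, 195]);
  translate([0, 552, 390]) cube([763, 276, 195]);
  translate([0, 828, 585]) cube([763, 276, 195]);
  translate([0, 1104, 780]) cube([763, 276, 195]);
  translate([0, 1380, 975]) cube([763, 276, 195]);
  translate([0, 1656, 1170]) cube([763, 276, 195]);
  translate([0, 1932, 1365]) cube([763, 276, 195]);
  translate([0, 2208, 1560]) cube([763, 276, 195]);
}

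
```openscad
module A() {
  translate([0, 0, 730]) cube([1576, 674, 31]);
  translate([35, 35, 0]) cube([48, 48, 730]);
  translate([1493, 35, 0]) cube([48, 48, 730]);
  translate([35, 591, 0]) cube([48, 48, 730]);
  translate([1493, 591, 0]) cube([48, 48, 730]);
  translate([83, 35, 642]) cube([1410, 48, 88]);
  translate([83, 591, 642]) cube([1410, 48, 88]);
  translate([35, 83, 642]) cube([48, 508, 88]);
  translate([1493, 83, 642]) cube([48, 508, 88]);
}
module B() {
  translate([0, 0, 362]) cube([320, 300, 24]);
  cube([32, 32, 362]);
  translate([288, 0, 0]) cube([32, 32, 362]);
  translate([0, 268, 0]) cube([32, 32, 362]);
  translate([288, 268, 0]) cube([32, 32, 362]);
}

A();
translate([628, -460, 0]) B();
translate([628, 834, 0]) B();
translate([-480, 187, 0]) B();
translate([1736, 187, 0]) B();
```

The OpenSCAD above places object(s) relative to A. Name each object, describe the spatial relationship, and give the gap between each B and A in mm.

Each stool's nearest face is 160 mm from the table's bounding box.

A is a table. B is a stool. Four stools sit around the table at the −y, +y, −x, +x sides. The gap between each stool and the table is 160 mm.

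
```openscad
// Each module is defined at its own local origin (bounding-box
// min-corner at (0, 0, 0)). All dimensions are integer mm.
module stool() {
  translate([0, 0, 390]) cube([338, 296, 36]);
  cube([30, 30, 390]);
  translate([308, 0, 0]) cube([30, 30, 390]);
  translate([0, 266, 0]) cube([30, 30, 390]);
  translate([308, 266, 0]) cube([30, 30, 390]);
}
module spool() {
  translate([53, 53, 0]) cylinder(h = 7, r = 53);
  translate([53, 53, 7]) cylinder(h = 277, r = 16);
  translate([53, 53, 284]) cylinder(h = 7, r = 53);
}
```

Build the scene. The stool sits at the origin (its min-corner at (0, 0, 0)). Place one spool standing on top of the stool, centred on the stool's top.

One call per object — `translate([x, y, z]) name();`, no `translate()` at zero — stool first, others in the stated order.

stool();
translate([116, 95, 426]) spool();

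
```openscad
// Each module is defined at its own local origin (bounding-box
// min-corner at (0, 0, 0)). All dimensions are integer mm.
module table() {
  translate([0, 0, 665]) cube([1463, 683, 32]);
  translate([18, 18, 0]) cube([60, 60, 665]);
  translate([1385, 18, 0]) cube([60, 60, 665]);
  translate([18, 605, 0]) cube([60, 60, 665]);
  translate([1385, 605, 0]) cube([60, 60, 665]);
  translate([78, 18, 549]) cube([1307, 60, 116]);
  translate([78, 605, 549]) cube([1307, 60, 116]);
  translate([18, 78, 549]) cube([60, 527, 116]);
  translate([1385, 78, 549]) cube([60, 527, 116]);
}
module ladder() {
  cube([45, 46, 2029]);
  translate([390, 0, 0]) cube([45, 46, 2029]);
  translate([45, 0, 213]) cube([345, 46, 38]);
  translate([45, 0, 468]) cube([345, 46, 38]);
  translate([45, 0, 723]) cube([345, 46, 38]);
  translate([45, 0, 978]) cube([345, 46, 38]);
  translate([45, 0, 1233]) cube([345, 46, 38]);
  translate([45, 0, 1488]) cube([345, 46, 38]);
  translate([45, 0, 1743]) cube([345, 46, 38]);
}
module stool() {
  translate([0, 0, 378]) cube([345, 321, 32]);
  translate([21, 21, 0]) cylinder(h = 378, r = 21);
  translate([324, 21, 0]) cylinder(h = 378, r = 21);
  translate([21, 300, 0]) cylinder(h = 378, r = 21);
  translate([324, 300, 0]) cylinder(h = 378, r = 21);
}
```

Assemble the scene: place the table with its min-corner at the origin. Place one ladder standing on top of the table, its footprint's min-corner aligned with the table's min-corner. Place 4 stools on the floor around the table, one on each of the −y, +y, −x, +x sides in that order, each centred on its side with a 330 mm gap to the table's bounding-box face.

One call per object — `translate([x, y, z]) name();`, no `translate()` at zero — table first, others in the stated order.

table();
translate([0, 0, 697]) ladder();
translate([559, -651, 0]) stool();
translate([559, 1013, 0]) stool();
translate([-675, 181, 0]) stool();
translate([1793, 181, 0]) stool();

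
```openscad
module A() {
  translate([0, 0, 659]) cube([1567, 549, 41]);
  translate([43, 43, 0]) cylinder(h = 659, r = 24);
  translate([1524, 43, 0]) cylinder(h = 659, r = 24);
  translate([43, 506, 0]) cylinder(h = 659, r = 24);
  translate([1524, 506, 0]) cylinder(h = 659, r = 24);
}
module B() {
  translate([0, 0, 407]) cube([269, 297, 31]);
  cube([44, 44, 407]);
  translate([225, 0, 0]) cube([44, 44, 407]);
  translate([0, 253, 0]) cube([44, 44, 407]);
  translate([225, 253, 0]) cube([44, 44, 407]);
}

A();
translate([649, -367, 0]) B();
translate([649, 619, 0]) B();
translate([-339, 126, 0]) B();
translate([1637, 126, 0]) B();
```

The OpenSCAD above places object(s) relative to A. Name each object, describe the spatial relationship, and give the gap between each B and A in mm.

Each stool's nearest face is 70 mm from the table's bounding box.

A is a table. B is a stool. Four stools sit around the table at the −y, +y, −x, +x sides. The gap between each stool and the table is 70 mm.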